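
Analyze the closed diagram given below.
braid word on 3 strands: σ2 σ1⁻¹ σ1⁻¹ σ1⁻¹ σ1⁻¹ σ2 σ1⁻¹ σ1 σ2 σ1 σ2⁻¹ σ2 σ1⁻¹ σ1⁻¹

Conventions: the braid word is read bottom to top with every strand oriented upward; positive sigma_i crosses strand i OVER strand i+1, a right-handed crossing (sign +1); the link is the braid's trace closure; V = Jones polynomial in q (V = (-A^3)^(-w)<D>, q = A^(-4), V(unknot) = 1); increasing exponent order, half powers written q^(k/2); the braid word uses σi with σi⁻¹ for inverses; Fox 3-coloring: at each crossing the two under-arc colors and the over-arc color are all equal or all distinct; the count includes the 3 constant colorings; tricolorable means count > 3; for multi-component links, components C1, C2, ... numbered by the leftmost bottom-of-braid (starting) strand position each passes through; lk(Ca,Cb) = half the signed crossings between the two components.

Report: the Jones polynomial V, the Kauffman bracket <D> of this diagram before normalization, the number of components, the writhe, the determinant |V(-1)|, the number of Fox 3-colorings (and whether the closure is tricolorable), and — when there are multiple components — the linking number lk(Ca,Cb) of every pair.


V = -q^-6 + 2q^-5 - 3q^-4 + 4q^-3 - 4q^-2 + 4q^-1 - 2 + 2q - q^2
<D> = -A^-14 + 2A^-10 - 2A^-6 + 4A^-2 - 4A^2 + 4A^6 - 3A^10 + 2A^14 - A^18 (w = -2)
1 component over 14 crossings, w = -2
3 Fox colorings among 3^14, |V(-1)| = 23: not tricolorable
why: w = -2 shifts under R1 moves; the (-A^3)^(2) factor cancels that in V


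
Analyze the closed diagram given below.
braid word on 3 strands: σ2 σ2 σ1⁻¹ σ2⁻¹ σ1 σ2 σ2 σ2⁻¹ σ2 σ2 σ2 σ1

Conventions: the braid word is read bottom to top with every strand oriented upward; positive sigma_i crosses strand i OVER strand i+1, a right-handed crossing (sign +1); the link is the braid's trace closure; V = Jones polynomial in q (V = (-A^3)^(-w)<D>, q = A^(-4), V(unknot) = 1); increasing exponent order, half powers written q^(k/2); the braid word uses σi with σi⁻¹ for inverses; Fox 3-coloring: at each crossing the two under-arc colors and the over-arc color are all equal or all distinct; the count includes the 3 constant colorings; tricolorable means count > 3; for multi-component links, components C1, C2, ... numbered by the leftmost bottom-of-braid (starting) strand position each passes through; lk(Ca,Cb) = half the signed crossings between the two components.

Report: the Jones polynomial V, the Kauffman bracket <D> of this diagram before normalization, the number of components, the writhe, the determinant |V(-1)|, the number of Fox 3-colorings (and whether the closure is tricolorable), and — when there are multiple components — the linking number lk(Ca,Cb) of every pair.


V = q^2 + 2q^4 - 2q^5 + q^6 - 2q^7 + q^8
<D> = A^-14 - 2A^-10 + A^-6 - 2A^-2 + 2A^2 + A^10 (w = +6)
1 component over 12 crossings, w = +6
27 Fox colorings among 3^12, |V(-1)| = 9: tricolorable
why: the word shrinks to σ2 σ2 σ1⁻¹ σ2⁻¹ σ1 σ2 σ2 σ2 σ2 σ1 after cancelling


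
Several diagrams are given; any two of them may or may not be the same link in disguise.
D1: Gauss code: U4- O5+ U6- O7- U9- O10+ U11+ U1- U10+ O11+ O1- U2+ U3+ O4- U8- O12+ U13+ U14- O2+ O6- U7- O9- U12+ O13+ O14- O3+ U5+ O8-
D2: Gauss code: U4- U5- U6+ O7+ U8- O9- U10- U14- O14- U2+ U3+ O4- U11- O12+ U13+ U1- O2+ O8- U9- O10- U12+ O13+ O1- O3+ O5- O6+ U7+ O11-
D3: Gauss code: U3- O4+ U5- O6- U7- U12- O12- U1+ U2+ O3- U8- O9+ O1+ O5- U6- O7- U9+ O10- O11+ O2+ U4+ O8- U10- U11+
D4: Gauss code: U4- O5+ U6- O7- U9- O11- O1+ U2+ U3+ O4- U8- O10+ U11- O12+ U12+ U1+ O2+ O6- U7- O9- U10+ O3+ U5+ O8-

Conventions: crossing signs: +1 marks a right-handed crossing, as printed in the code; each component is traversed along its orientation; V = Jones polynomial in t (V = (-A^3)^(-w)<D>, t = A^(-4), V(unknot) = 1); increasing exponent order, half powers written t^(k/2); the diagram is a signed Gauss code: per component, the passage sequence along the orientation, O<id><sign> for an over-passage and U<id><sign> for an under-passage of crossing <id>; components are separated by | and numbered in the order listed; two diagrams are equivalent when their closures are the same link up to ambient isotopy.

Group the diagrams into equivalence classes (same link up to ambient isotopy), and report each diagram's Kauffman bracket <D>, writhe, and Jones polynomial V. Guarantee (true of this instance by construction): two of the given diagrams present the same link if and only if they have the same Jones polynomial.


classes: {D1, D2, D3, D4}
V(D1) = 1  [14 crossings, <D> = 1, w = 0]
V(D2) = 1  [14 crossings, <D> = A^-6, w = -2]
V(D3) = 1  (w -2, c 12, <D> = A^-6)
V(D4) = 1  [12 crossings, <D> = 1, w = 0]
note: all 4 diagrams share one V(t), hence one class


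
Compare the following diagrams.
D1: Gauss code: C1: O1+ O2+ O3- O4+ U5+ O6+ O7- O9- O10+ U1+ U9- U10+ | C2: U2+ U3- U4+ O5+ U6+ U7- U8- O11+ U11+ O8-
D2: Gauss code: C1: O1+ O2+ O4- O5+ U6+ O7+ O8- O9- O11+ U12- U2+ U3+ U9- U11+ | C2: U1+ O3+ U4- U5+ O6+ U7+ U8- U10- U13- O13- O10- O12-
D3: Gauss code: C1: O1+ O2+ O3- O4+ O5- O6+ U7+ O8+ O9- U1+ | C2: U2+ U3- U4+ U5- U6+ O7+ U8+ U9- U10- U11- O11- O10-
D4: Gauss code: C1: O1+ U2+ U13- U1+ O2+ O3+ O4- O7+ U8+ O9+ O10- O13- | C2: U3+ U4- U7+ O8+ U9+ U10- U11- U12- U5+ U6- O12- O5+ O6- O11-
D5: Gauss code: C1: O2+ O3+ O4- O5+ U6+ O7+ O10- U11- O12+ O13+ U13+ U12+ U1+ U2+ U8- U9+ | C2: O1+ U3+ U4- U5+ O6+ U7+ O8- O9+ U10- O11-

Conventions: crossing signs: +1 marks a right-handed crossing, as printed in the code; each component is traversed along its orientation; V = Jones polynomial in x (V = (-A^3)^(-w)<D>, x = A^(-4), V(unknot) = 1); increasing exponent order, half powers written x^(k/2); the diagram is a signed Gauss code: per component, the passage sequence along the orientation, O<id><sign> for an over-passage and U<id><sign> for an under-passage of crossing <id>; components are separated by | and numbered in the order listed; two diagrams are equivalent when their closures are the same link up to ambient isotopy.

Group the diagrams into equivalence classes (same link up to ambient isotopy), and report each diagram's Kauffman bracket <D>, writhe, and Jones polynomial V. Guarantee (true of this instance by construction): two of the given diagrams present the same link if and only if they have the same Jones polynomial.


classes: {D1, D2, D3, D4, D5}
V(D1) = -x^(1/2) - x^(5/2)  [11 crossings, <D> = A^-1 + A^7, w = +3]
D2 (bracket A^-7 + A; 13 crossings at w = +1): V = -x^(1/2) - x^(5/2)
D3 (bracket A^-7 + A; 11 crossings at w = +1): V = -x^(1/2) - x^(5/2)
V(D4) = -x^(1/2) - x^(5/2)  [13 crossings, <D> = A^-7 + A, w = +1]
V(D5) = -x^(1/2) - x^(5/2)  (w +5, c 13, <D> = A^5 + A^13)
note: one V(x) for all 5 diagrams — one class (guaranteed)


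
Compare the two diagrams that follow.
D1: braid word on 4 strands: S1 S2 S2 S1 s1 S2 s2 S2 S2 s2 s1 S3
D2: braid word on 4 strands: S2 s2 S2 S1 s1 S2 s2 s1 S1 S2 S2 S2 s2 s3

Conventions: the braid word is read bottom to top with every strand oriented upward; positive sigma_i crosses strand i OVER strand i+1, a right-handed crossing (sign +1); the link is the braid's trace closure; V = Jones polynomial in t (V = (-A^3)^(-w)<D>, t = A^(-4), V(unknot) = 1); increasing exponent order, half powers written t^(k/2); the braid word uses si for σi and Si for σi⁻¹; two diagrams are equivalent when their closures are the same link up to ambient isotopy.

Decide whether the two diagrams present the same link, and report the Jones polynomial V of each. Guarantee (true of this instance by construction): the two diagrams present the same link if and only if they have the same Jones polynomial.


equivalent: yes
V(D1) = t^(-9/2) - t^(-5/2) - t^(-3/2) - t^(-1/2)  (w -4, c 12, <D> = -A^-10 - A^-6 - A^-2 + A^6)
V(D2) = t^(-9/2) - t^(-5/2) - t^(-3/2) - t^(-1/2)  [14 crossings, <D> = -A^-4 - 1 - A^4 + A^12, w = -2]
key observation: D2 (14 crossings) and D1 (12) are Markov-related braid presentations


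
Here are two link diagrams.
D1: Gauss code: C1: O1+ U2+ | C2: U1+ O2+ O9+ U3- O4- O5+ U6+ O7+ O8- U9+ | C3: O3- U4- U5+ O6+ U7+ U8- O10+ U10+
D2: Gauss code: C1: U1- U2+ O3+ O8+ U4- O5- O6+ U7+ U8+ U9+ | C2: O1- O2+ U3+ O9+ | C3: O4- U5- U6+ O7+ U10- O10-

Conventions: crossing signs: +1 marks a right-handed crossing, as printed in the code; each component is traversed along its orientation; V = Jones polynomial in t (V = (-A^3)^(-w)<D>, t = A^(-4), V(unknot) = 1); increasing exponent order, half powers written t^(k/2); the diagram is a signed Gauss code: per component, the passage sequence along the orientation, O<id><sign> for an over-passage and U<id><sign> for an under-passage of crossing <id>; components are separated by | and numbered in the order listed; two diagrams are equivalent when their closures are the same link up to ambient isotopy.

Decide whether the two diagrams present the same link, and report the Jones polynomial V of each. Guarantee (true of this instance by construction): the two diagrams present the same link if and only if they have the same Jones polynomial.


equivalent: yes
V(D1) = 1 + t + t^2 + t^3  (w +4, c 10, <D> = 1 + A^4 + A^8 + A^12)
V(D2) = 1 + t + t^2 + t^3  (w +2, c 10, <D> = A^-6 + A^-2 + A^2 + A^6)
why: Reidemeister moves carry D1 (10 crossings) to D2 (10)


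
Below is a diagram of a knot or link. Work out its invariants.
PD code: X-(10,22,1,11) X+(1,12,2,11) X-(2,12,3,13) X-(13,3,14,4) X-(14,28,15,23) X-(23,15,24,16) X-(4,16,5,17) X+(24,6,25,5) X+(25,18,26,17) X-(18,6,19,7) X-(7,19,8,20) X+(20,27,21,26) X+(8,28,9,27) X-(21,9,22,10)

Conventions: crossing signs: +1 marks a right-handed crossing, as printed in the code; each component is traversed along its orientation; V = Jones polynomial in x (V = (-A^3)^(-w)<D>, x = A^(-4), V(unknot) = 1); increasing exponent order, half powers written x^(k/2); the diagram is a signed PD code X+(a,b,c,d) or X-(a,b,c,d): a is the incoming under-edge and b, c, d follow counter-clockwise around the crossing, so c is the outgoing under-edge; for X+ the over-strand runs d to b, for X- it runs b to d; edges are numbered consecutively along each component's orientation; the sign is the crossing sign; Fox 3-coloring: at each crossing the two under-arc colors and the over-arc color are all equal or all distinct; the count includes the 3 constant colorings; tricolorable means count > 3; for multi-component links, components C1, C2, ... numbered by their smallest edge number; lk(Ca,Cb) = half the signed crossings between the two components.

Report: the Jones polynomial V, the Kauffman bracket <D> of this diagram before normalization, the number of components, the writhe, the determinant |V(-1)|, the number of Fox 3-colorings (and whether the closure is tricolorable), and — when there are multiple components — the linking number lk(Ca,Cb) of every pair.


V = x^-8 - x^-7 + 2x^-6 - 2x^-5 + 2x^-4 - x^-3 + 2x^-2 + 1
<D> = A^-12 + 2A^-4 - 1 + 2A^4 - 2A^8 + 2A^12 - A^16 + A^20 (w = -4)
3 components over 14 crossings, w = -4
lk(C1,C2): -3
lk(C1,C3) = +1
linking number lk(C2,C3) = 0
9 Fox colorings among 3^14, |V(-1)| = 12: tricolorable
why: det 12 = |V(-1)|; divisible by 3, so tricolorable


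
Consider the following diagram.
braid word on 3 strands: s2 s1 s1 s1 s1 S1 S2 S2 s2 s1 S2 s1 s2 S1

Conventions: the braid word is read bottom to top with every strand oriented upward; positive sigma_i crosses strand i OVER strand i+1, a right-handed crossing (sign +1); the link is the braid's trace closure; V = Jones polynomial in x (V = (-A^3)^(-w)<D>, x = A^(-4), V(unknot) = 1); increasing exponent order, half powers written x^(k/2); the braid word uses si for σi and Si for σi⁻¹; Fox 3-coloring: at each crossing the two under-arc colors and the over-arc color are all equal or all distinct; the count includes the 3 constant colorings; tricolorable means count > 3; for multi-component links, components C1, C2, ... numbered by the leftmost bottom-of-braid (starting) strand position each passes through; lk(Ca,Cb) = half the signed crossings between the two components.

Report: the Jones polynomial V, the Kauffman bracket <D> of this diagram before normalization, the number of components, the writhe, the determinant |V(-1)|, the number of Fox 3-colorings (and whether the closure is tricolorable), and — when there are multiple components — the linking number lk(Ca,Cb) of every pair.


Jones polynomial: V(x) = -1 + 3x - 3x^2 + 5x^3 - 5x^4 + 4x^5 - 3x^6 + 2x^7 - x^8
<D> = -A^-20 + 2A^-16 - 3A^-12 + 4A^-8 - 5A^-4 + 5 - 3A^4 + 3A^8 - A^12; writhe +4
components 1, writhe +4 (14 crossings)
3-colorings: 9 of 3^14, det 27 — tricolorable
note: w = +4 (over 14 crossings) is diagram-only; (-A^3)^(-4) removes it from V


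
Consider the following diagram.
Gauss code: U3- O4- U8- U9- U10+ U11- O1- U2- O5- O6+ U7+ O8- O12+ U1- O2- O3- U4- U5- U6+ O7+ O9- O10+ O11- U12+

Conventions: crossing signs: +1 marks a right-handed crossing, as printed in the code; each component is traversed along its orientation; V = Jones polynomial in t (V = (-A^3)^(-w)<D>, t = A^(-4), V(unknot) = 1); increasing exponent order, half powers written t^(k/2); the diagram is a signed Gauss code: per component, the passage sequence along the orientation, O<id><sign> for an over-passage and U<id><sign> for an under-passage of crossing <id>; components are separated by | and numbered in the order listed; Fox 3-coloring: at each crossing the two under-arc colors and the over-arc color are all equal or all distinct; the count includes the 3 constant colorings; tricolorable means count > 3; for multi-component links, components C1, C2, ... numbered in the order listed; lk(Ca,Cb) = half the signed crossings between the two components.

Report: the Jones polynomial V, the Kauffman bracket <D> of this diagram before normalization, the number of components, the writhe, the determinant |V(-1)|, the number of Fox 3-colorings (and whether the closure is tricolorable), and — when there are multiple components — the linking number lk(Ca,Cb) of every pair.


Jones polynomial: V(t) = t^-7 - 2t^-6 + 2t^-5 - 3t^-4 + 3t^-3 - 2t^-2 + 2t^-1
<D> = 2A^-8 - 2A^-4 + 3 - 3A^4 + 2A^8 - 2A^12 + A^16; writhe -4
components 1, writhe -4 (12 crossings)
3-colorings: 9 of 3^12, det 15 — tricolorable
note: det 15 = |V(-1)|; divisible by 3, so tricolorable


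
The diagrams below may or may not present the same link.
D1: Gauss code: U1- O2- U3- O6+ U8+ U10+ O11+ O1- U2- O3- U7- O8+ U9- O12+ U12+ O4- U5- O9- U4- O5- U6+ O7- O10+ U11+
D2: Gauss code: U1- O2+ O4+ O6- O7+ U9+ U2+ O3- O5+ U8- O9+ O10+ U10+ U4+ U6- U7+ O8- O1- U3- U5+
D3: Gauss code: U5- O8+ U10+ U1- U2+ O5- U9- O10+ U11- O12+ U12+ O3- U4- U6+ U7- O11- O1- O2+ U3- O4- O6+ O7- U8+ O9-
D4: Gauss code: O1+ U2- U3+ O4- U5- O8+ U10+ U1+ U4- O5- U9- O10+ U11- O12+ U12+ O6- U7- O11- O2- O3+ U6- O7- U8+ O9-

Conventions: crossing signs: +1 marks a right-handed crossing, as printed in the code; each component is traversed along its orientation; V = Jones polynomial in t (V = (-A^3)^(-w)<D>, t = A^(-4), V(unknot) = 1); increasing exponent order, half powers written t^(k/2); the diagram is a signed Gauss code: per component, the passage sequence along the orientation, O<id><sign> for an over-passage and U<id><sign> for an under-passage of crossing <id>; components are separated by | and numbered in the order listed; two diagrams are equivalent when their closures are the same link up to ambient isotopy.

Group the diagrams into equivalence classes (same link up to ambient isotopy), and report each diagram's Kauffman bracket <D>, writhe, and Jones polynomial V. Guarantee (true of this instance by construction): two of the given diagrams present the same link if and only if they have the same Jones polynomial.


equivalence classes: {D1, D3, D4} | {D2}
D1 (bracket A^-10 - A^-6 + 2A^-2 - 3A^2 + 3A^6 - 2A^10 + 2A^14 - A^18; 12 crossings at w = -2): V = -t^-6 + 2t^-5 - 2t^-4 + 3t^-3 - 3t^-2 + 2t^-1 - 1 + t
V(D2) = 1  (w +2, c 10, <D> = A^6)
V(D3) = -t^-6 + 2t^-5 - 2t^-4 + 3t^-3 - 3t^-2 + 2t^-1 - 1 + t  [12 crossings, <D> = A^-10 - A^-6 + 2A^-2 - 3A^2 + 3A^6 - 2A^10 + 2A^14 - A^18, w = -2]
V(D4) = -t^-6 + 2t^-5 - 2t^-4 + 3t^-3 - 3t^-2 + 2t^-1 - 1 + t  (w -2, c 12, <D> = A^-10 - A^-6 + 2A^-2 - 3A^2 + 3A^6 - 2A^10 + 2A^14 - A^18)
key observation: comparing 4 Jones polynomials yields 2 groups


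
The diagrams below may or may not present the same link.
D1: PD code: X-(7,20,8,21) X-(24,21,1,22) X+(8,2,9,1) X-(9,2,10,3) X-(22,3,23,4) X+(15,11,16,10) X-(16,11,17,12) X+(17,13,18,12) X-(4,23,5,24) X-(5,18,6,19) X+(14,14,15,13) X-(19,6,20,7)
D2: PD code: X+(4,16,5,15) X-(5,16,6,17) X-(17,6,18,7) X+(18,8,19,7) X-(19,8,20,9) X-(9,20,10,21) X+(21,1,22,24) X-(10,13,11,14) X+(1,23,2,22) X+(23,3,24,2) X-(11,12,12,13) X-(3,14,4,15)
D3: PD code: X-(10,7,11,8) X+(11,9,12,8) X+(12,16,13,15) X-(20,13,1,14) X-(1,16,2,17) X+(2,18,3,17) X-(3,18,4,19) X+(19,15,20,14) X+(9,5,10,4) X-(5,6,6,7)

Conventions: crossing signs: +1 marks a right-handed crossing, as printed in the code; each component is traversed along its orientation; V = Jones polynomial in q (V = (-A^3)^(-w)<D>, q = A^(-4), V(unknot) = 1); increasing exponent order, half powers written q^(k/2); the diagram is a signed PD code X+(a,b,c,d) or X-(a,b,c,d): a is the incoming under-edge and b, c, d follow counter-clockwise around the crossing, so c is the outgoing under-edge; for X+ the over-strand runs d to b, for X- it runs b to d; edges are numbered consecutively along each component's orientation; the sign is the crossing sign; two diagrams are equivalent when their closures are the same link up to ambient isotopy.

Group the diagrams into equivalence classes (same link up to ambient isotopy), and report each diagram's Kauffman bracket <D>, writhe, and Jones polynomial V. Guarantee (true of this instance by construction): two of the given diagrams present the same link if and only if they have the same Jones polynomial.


classes: {D1} | {D2} | {D3}
V(D1) = q^-8 - 2q^-7 + q^-6 - 2q^-5 + 2q^-4 + q^-2  [12 crossings, <D> = A^-4 + 2A^4 - 2A^8 + A^12 - 2A^16 + A^20, w = -4]
V(D2) = -q^-3 + q^-2 - q^-1 + 3 - q + q^2 - q^3  (w -2, c 12, <D> = -A^-18 + A^-14 - A^-10 + 3A^-6 - A^-2 + A^2 - A^6)
V(D3) = 1  (w 0, c 10, <D> = 1)
insight: 3 values of V(q) split the 3 diagrams


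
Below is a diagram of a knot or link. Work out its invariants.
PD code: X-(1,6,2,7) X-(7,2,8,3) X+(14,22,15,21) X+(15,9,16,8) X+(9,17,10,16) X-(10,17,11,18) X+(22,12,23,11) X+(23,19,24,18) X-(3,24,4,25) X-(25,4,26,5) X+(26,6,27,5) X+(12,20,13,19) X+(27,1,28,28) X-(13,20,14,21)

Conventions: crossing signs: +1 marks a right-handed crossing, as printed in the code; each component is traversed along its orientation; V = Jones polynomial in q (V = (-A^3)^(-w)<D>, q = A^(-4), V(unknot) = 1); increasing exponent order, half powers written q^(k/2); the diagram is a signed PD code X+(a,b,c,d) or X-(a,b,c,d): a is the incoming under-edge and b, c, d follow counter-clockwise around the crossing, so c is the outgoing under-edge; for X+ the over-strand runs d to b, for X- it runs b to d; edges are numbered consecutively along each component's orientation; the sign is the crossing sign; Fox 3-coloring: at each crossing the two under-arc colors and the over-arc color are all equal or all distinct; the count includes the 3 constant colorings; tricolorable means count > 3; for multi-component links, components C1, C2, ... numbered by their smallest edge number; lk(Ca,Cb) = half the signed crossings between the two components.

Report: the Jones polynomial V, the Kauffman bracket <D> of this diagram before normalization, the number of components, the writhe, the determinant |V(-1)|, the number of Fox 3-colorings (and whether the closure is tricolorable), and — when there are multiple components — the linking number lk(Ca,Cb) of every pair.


V(q) = -q^-3 + q^-2 - q^-1 + 3 - q + q^2 - q^3
bracket: -A^-6 + A^-2 - A^2 + 3A^6 - A^10 + A^14 - A^18, w = +2
1 component, writhe +2, over 14 crossings
det 9, colorings 27 of 3^14 — tricolorable
observation: |V(-1)| = 9: so tricolorable, since 3 divides 9


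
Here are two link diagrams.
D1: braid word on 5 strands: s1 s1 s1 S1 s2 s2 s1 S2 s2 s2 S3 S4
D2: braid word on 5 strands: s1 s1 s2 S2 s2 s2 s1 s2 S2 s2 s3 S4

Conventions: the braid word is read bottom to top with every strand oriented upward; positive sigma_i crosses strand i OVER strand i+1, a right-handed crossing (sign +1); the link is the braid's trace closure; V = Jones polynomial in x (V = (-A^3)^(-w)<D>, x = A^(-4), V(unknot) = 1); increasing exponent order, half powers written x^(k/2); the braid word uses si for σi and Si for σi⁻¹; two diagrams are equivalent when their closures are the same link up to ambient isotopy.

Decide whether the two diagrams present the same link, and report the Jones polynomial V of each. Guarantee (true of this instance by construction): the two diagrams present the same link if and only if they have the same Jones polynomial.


equivalent: yes
V(D1) = x^2 + x^4 - x^5 + x^6 - x^7  (w +4, c 12, <D> = -A^-16 + A^-12 - A^-8 + A^-4 + A^4)
D2 (bracket -A^-10 + A^-6 - A^-2 + A^2 + A^10; 12 crossings at w = +6): V = x^2 + x^4 - x^5 + x^6 - x^7
why: all 2 diagrams share one V(x), hence one class


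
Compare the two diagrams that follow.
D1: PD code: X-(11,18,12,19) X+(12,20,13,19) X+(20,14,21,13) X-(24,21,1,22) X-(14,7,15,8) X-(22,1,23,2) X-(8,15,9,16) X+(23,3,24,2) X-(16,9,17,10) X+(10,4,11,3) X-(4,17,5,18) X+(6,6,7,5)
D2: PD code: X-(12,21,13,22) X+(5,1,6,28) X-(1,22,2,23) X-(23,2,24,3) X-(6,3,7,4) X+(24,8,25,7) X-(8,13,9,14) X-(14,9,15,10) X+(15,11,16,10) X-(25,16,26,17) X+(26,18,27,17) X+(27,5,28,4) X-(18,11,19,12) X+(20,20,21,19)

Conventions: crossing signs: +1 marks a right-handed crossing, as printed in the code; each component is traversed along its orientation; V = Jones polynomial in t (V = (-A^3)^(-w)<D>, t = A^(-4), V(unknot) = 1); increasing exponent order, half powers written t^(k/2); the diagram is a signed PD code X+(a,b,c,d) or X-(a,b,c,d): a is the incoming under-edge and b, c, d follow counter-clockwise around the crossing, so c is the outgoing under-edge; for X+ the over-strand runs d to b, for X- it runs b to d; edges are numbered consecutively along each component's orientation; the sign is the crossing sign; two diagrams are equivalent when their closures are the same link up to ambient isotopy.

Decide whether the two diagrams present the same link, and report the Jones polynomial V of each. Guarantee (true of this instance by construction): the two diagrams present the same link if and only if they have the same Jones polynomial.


equivalent: no
D1 (bracket A^-10 - A^-6 + 2A^-2 - 2A^2 + 2A^6 - 2A^10 + A^14; 12 crossings at w = -2): V = t^-5 - 2t^-4 + 2t^-3 - 2t^-2 + 2t^-1 - 1 + t
V(D2) = -t^-6 + 2t^-5 - 2t^-4 + 3t^-3 - 3t^-2 + 2t^-1 - 1 + t  (w -2, c 14, <D> = A^-10 - A^-6 + 2A^-2 - 3A^2 + 3A^6 - 2A^10 + 2A^14 - A^18)
key observation: V(t) takes 2 values over 2 diagrams, fixing the grouping


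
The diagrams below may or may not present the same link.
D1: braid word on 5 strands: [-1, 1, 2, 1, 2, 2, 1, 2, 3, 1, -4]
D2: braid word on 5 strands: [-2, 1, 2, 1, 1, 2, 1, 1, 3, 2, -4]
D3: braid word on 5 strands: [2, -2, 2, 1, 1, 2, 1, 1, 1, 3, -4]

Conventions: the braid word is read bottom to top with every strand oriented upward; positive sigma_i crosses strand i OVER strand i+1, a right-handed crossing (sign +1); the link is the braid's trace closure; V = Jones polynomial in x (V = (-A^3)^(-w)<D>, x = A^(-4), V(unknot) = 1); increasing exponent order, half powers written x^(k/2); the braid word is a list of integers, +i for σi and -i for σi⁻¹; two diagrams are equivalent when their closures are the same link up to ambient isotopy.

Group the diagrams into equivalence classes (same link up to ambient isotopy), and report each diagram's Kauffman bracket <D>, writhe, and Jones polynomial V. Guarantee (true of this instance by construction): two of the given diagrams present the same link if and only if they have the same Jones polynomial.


equivalence classes: {D1, D2, D3}
D1 (bracket -A^-9 + A^-5 + A^3 + A^11; 11 crossings at w = +7): V = -x^(5/2) - x^(9/2) - x^(13/2) + x^(15/2)
D2 (bracket -A^-9 + A^-5 + A^3 + A^11; 11 crossings at w = +7): V = -x^(5/2) - x^(9/2) - x^(13/2) + x^(15/2)
D3 (bracket -A^-9 + A^-5 + A^3 + A^11; 11 crossings at w = +7): V = -x^(5/2) - x^(9/2) - x^(13/2) + x^(15/2)
key observation: one V(x) for all 3 diagrams — one class (guaranteed)


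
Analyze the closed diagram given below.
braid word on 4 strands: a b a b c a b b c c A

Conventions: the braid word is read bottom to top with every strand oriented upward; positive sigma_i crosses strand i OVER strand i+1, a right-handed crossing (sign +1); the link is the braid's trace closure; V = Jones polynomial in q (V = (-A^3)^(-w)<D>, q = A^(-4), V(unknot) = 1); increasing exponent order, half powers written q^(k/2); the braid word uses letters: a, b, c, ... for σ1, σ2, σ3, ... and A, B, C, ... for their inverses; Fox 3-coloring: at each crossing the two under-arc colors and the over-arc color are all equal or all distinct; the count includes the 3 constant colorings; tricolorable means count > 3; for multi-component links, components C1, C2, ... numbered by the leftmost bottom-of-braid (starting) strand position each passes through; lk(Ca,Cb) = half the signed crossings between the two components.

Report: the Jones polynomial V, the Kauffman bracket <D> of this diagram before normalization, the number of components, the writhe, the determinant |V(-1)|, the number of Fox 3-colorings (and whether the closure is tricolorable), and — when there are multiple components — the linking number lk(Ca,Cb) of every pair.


V = q^3 + q^5 - q^8
<D> = A^-5 - A^7 - A^15 (w = +9)
1 component over 11 crossings, w = +9
9 Fox colorings among 3^11, |V(-1)| = 3: tricolorable
why: det 3 = |V(-1)|; divisible by 3, so tricolorable


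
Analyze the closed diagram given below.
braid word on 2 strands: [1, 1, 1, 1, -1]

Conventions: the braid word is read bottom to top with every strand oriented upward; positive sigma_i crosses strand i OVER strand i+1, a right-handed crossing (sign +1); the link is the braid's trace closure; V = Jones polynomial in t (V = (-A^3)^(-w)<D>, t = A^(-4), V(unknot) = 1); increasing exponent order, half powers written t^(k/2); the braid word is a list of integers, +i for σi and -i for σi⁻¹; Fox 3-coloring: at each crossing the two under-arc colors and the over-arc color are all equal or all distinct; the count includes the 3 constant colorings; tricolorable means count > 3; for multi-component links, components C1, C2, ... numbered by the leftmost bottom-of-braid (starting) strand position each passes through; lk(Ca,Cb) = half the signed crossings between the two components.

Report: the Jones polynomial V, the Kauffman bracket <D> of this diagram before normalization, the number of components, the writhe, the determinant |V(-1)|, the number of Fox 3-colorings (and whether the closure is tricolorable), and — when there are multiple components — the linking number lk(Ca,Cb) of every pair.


V(t) = t + t^3 - t^4
bracket: A^-7 - A^-3 - A^5, w = +3
1 component, writhe +3, over 5 crossings
det 3, colorings 9 of 3^5 — tricolorable
observation: w = +3 (over 5 crossings) is diagram-only; (-A^3)^(-3) removes it from V


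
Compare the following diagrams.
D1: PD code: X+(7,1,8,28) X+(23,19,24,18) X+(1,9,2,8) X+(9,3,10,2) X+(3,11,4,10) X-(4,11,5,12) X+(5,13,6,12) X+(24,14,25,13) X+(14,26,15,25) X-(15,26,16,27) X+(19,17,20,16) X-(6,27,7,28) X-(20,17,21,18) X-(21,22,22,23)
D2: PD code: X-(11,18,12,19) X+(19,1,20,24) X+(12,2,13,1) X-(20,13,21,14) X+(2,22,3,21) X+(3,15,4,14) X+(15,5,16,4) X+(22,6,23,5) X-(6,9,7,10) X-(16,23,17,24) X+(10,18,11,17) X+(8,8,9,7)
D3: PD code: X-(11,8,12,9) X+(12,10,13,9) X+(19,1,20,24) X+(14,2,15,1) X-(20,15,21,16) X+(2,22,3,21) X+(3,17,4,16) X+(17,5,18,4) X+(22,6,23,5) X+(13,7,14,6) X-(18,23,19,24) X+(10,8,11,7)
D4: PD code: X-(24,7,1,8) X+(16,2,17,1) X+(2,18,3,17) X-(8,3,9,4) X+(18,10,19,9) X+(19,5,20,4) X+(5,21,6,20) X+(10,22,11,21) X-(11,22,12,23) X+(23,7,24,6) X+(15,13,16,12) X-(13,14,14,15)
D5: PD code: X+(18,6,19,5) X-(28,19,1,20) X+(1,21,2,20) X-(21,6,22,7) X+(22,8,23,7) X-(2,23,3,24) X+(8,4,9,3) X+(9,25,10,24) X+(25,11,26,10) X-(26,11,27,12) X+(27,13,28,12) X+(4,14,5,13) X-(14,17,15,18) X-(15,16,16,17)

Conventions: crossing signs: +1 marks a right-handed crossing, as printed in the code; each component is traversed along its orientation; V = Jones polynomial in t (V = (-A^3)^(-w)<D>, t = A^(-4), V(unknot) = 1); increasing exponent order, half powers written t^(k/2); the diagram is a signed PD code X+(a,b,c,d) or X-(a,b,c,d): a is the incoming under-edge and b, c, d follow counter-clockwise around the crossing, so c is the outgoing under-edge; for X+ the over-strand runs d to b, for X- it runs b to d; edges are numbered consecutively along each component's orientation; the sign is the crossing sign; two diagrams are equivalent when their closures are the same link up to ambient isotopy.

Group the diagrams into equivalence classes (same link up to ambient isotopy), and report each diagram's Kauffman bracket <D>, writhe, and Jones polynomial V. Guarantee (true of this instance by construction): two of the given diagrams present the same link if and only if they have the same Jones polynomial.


classes: {D1} | {D2, D3, D4, D5}
V(D1) = t + t^3 - t^4  [14 crossings, <D> = -A^-4 + 1 + A^8, w = +4]
V(D2) = t - t^2 + 2t^3 - t^4 + t^5 - t^6  (w +4, c 12, <D> = -A^-12 + A^-8 - A^-4 + 2 - A^4 + A^8)
D3 (bracket -A^-6 + A^-2 - A^2 + 2A^6 - A^10 + A^14; 12 crossings at w = +6): V = t - t^2 + 2t^3 - t^4 + t^5 - t^6
V(D4) = t - t^2 + 2t^3 - t^4 + t^5 - t^6  (w +4, c 12, <D> = -A^-12 + A^-8 - A^-4 + 2 - A^4 + A^8)
D5 (bracket -A^-18 + A^-14 - A^-10 + 2A^-6 - A^-2 + A^2; 14 crossings at w = +2): V = t - t^2 + 2t^3 - t^4 + t^5 - t^6
note: 2 classes among 5 diagrams; unequal V(t) rules out equality


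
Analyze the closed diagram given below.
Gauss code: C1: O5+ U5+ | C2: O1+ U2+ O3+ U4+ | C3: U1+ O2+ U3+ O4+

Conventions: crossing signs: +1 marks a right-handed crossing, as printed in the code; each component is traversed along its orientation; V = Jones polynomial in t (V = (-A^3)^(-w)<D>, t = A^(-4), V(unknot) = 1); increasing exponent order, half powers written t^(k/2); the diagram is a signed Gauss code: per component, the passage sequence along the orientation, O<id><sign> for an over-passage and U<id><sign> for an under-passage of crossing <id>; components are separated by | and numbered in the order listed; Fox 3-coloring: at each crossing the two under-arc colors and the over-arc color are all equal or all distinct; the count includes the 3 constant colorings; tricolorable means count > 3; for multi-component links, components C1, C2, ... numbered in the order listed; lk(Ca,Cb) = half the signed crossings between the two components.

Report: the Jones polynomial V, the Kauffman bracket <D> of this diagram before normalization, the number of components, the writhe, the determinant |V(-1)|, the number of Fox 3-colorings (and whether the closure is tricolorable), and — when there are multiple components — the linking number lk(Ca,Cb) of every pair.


Jones polynomial: V(t) = t + t^2 + t^3 + t^6
<D> = -A^-9 - A^3 - A^7 - A^11; writhe +5
components 3, writhe +5 (5 crossings)
linking number lk(C1,C2) = 0
lk(C1,C3): 0
lk(C2,C3) = +2
3-colorings: 9 of 3^5, det 0 — tricolorable
note: |V(-1)| = 0: so tricolorable, since 3 divides 0


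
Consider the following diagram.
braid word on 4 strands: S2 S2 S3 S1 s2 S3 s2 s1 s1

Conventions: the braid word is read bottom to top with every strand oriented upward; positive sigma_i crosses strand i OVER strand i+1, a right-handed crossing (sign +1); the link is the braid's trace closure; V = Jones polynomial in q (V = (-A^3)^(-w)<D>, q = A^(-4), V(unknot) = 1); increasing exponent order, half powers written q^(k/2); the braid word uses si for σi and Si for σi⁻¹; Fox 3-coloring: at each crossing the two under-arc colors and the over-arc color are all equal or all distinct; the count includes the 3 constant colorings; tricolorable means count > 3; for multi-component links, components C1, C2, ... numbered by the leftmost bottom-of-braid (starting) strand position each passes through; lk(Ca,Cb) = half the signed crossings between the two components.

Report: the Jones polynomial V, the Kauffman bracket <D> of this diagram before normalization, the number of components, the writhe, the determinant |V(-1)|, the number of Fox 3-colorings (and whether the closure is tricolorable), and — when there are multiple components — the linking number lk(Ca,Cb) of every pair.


Jones polynomial: V(q) = q^-4 - 2q^-3 + 3q^-2 - 4q^-1 + 4 - 3q + 3q^2 - q^3
<D> = A^-15 - 3A^-11 + 3A^-7 - 4A^-3 + 4A - 3A^5 + 2A^9 - A^13; writhe -1
components 1, writhe -1 (9 crossings)
3-colorings: 9 of 3^9, det 21 — tricolorable
note: w = -1 (over 9 crossings) is diagram-only; (-A^3)^(1) removes it from V


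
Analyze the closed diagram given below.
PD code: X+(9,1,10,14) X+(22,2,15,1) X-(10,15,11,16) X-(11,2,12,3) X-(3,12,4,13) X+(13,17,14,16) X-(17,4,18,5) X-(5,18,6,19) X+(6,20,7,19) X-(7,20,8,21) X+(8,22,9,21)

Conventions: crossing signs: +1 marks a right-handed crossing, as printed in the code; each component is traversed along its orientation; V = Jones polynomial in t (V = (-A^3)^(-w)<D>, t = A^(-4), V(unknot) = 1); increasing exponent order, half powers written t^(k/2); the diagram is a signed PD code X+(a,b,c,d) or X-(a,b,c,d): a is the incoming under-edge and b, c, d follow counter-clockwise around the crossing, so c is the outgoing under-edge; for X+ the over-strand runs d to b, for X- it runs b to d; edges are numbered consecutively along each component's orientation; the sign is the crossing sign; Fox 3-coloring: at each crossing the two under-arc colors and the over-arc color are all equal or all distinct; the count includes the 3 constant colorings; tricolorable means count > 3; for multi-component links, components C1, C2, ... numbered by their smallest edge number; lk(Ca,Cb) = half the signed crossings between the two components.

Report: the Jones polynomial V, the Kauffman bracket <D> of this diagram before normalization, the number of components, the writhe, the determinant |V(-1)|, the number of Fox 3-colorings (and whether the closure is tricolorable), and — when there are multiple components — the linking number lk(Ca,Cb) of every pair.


Jones polynomial: V(t) = t^(-7/2) - 2t^(-5/2) + t^(-3/2) - 2t^(-1/2) + t^(1/2) - t^(3/2)
<D> = A^-9 - A^-5 + 2A^-1 - A^3 + 2A^7 - A^11; writhe -1
components 2, writhe -1 (11 crossings)
linking number lk(C1,C2) = 0
3-colorings: 3 of 3^11, det 8 — not tricolorable
note: every pair of the 2 components has lk = 0


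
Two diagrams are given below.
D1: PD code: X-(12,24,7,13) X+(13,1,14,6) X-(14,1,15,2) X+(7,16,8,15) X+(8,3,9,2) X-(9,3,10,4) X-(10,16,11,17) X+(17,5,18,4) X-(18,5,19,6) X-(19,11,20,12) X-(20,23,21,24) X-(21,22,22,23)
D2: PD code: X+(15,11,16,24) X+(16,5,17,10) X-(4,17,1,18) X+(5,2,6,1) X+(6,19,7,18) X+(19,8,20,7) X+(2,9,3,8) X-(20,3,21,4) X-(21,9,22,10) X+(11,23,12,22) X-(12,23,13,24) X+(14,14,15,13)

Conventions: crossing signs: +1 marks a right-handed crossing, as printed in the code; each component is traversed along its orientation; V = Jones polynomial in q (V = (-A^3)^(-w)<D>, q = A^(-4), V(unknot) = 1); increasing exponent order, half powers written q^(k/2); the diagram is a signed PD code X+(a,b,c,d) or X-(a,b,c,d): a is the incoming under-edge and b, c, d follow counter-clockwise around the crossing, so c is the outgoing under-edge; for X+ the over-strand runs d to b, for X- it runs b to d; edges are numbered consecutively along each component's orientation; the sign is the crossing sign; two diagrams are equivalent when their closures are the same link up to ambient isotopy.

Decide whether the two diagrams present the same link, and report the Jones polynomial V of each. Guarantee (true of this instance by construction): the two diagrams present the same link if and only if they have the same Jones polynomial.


same link: no
V(D1) = q^-3 + q^-2 + q^-1 + 1  [12 crossings, <D> = A^-12 + A^-8 + A^-4 + 1, w = -4]
V(D2) = 2 + q^2 + q^4  [12 crossings, <D> = A^-4 + A^4 + 2A^12, w = +4]
insight: 2 classes among 2 diagrams; unequal V(q) rules out equality


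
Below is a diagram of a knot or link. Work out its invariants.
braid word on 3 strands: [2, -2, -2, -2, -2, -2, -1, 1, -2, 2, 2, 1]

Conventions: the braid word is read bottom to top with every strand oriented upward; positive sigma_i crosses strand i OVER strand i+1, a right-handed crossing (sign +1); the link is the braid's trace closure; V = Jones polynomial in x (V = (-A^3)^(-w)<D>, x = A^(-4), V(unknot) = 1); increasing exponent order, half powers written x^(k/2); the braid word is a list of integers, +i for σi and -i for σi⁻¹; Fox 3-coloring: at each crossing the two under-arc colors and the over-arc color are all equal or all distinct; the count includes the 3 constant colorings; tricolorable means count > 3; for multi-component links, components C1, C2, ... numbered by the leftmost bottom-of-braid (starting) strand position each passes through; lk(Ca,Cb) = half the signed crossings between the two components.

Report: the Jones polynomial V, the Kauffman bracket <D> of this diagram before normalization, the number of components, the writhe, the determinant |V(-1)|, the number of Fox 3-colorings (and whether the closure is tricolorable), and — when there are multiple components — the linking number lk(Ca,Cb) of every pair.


V = -x^-4 + x^-3 + x^-1
<D> = A^-2 + A^6 - A^10 (w = -2)
1 component over 12 crossings, w = -2
9 Fox colorings among 3^12, |V(-1)| = 3: tricolorable
why: det 3 = |V(-1)|; divisible by 3, so tricolorable


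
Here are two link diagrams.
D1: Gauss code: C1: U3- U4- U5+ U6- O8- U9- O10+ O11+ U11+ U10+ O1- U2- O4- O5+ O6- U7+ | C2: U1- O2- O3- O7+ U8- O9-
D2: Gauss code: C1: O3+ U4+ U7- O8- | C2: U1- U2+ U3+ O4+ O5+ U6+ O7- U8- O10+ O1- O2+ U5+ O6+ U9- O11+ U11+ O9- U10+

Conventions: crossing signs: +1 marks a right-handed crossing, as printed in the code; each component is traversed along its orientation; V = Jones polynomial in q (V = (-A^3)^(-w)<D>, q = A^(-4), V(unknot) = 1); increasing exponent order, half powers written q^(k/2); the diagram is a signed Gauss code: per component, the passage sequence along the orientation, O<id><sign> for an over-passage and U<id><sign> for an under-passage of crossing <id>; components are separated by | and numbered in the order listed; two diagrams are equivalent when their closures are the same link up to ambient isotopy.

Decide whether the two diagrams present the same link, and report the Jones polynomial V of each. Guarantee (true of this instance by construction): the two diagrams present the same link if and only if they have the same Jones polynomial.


equivalent: no
D1 (bracket A^-3 + A^5 - A^9 + A^13; 11 crossings at w = -3): V = -q^(-11/2) + q^(-9/2) - q^(-7/2) - q^(-3/2)
V(D2) = -2q^(1/2) + q^(3/2) - 2q^(5/2) + q^(7/2) - q^(9/2) + q^(11/2)  [11 crossings, <D> = -A^-13 + A^-9 - A^-5 + 2A^-1 - A^3 + 2A^7, w = +3]
observation: comparing 2 Jones polynomials yields 2 groups


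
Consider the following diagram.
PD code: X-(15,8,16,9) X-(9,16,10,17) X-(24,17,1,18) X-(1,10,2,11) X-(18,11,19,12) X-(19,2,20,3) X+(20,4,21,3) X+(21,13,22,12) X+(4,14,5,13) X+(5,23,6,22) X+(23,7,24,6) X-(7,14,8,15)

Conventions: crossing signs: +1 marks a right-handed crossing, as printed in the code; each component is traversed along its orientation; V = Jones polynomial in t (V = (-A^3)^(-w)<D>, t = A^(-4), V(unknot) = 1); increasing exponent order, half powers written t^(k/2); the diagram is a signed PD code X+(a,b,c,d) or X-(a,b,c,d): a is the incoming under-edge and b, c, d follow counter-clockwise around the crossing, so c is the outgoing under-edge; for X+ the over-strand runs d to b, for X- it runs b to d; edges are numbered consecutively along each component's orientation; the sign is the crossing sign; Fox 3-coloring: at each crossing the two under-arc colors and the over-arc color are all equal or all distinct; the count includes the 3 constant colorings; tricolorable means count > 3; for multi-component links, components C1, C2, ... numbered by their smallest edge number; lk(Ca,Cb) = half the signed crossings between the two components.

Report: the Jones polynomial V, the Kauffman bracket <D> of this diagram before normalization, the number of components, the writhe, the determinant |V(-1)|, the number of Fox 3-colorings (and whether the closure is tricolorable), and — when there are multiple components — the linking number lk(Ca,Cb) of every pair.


Jones polynomial: V(t) = -t^-4 + t^-3 + t^-1
<D> = A^-2 + A^6 - A^10; writhe -2
components 1, writhe -2 (12 crossings)
3-colorings: 9 of 3^12, det 3 — tricolorable
note: w = -2 shifts under R1 moves; the (-A^3)^(2) factor cancels that in V
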